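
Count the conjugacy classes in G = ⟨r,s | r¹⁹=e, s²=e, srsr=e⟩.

The conjugacy classes (representative and size) are:
  [e] (size 1), [r¹⁸] (size 2), [r²] (size 2), [r¹⁶] (size 2), [r⁴] (size 2), [r¹⁴] (size 2), [r¹³] (size 2), [r¹²] (size 2), [r⁸] (size 2), [r⁹] (size 2), [s] (size 19).
Class equation: 1 + 2 + 2 + 2 + 2 + 2 + 2 + 2 + 2 + 2 + 19 = 38 = |G|. So G has 11 conjugacy classes.

Answer: 11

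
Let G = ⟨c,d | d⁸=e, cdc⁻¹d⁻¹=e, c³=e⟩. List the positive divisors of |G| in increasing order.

|G| = 24 = 2³ · 3. By Lagrange's theorem the order of any subgroup divides 24; the divisors of 24 are 1, 2, 3, 4, 6, 8, 12, 24.

Answer: 1, 2, 3, 4, 6, 8, 12, 24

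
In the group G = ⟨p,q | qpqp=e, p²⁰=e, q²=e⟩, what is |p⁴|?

Compute successive powers until reaching e:
  (p⁴)¹ = p⁴, (p⁴)² = p⁸, (p⁴)³ = p¹², (p⁴)⁴ = p¹⁶, (p⁴)⁵ = e.
The smallest positive k with (p⁴)ᵏ = e is 5.

Answer: 5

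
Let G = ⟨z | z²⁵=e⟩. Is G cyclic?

|G| = 25. The element z has order 25 (its powers give 25 distinct elements), so ⟨z⟩ = G and G is cyclic.

Answer: Yes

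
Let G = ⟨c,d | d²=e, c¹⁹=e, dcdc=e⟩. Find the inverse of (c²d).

The order of (c²d) is 2 (smallest k with (c²d)ᵏ = e), so (c²d)⁻¹ = (c²d)¹ = c²d.
Check: (c²d) · (c²d) → (c²d) · c² = d;   d · d = e, giving e as required.

Answer: c²d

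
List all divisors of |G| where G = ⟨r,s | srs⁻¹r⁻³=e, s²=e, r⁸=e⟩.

|G| = 16 = 2⁴. By Lagrange's theorem the order of any subgroup divides 16; the divisors of 16 are 1, 2, 4, 8, 16.

Answer: 1, 2, 4, 8, 16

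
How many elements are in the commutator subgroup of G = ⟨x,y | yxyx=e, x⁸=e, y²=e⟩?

G' = [G, G] is generated by all commutators. The generator-pair commutators are: [x, y] = x².
The subgroup they normally generate is {e, x², x⁴, x⁶}, of order 4.
Check: |G/G'| = 16/4 = 4 is the order of the abelianisation.

Answer: 4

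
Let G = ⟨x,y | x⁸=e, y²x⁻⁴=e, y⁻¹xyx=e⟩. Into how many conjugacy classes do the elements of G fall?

The conjugacy classes (representative and size) are:
  [e] (size 1), [x⁷] (size 2), [x⁶] (size 2), [x³] (size 2), [x⁴] (size 1), [x²y⁻¹] (size 4), [x³y⁻¹] (size 4).
Class equation: 1 + 2 + 2 + 2 + 1 + 4 + 4 = 16 = |G|. So G has 7 conjugacy classes.

Answer: 7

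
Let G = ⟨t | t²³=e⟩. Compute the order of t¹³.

Compute successive powers until reaching e:
  (t¹³)¹ = t¹³, (t¹³)² = t³, (t¹³)³ = t¹⁶, (t¹³)⁴ = t⁶, (t¹³)⁵ = t¹⁹, (t¹³)⁶ = t⁹, (t¹³)⁷ = t²², (t¹³)⁸ = t¹², (t¹³)⁹ = t², (t¹³)¹⁰ = t¹⁵, (t¹³)¹¹ = t⁵, (t¹³)¹² = t¹⁸, (t¹³)¹³ = t⁸, (t¹³)¹⁴ = t²¹, (t¹³)¹⁵ = t¹¹, (t¹³)¹⁶ = t, (t¹³)¹⁷ = t¹⁴, (t¹³)¹⁸ = t⁴, (t¹³)¹⁹ = t¹⁷, (t¹³)²⁰ = t⁷, (t¹³)²¹ = t²⁰, (t¹³)²² = t¹⁰, (t¹³)²³ = e.
The smallest positive k with (t¹³)ᵏ = e is 23.

Answer: 23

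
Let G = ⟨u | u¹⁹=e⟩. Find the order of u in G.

Compute successive powers until reaching e:
  u¹ = u, u² = u², u³ = u³, u⁴ = u⁴, u⁵ = u⁵, u⁶ = u⁶, u⁷ = u⁷, u⁸ = u⁸, u⁹ = u⁹, u¹⁰ = u¹⁰, u¹¹ = u¹¹, u¹² = u¹², u¹³ = u¹³, u¹⁴ = u¹⁴, u¹⁵ = u¹⁵, u¹⁶ = u¹⁶, u¹⁷ = u¹⁷, u¹⁸ = u¹⁸, u¹⁹ = e.
The smallest positive k with uᵏ = e is 19.

Answer: 19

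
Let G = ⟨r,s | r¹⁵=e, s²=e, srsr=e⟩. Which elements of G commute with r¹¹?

⟨r¹¹⟩ ⊆ C_G(r¹¹) since powers of r¹¹ commute with r¹¹; so |C_G(r¹¹)| ≥ |⟨r¹¹⟩| = 15.
By orbit–stabilizer, |C_G(r¹¹)| = |G| / |conj. class of r¹¹| = 30 / 2 = 15.
The 15 elements commuting with r¹¹ are {e, r, r², r³, r⁴, r⁵, r⁶, r⁷, r⁸, r⁹, r¹⁰, r¹¹, r¹², r¹³, r¹⁴}.

Answer: {e, r, r², r³, r⁴, r⁵, r⁶, r⁷, r⁸, r⁹, r¹⁰, r¹¹, r¹², r¹³, r¹⁴}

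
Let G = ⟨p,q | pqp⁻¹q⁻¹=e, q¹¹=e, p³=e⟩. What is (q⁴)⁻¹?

The order of (q⁴) is 11 (smallest k with (q⁴)ᵏ = e), so (q⁴)⁻¹ = (q⁴)¹⁰ = q⁷.
Check: (q⁴) · (q⁷) → (q⁴) · q⁷ = e, giving e as required.

Answer: q⁷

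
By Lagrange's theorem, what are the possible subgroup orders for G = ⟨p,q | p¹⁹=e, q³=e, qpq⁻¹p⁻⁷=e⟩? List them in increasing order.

|G| = 57 = 3 · 19. By Lagrange's theorem the order of any subgroup divides 57; the divisors of 57 are 1, 3, 19, 57.

Answer: 1, 3, 19, 57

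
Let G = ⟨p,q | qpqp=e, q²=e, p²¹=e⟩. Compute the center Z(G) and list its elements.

An element z ∈ Z(G) iff z commutes with every generator.
For example e is central: e·p = p = p·e; e·q = q = q·e.
Whereas p ∉ Z(G) since p·q = pq ≠ p²⁰q = q·p.
Checking each of the 42 elements this way gives Z(G) = {e}, of order 1.

Answer: {e}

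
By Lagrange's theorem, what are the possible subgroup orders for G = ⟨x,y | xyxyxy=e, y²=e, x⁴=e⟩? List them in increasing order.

|G| = 24 = 2³ · 3. By Lagrange's theorem the order of any subgroup divides 24; the divisors of 24 are 1, 2, 3, 4, 6, 8, 12, 24.

Answer: 1, 2, 3, 4, 6, 8, 12, 24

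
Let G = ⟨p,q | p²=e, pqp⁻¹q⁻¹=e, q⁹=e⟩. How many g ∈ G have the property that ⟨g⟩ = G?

G is cyclic of order 18. An element generates G iff its order is 18, and a cyclic group of order 18 has exactly φ(18) = 6 such elements.

Answer: 6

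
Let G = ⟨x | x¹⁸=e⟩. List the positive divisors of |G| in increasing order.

|G| = 18 = 2 · 3². By Lagrange's theorem the order of any subgroup divides 18; the divisors of 18 are 1, 2, 3, 6, 9, 18.

Answer: 1, 2, 3, 6, 9, 18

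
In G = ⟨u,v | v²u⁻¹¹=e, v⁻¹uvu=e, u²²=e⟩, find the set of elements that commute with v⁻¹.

⟨v⁻¹⟩ ⊆ C_G(v⁻¹) since powers of v⁻¹ commute with v⁻¹; so |C_G(v⁻¹)| ≥ |⟨v⁻¹⟩| = 4.
By orbit–stabilizer, |C_G(v⁻¹)| = |G| / |conj. class of v⁻¹| = 44 / 11 = 4.
The 4 elements commuting with v⁻¹ are {e, u¹¹, v, v⁻¹}.

Answer: {e, u¹¹, v, v⁻¹}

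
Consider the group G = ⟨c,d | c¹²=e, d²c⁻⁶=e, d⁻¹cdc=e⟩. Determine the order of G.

Enumerate words in the generators, reducing via the relations: the distinct elements are
  {c, d, e, cd, c², c³, c⁴, c⁵, c⁶, c⁷, c⁸, c⁹, c²d, c³d, c¹¹, c¹⁰, c⁴d, c⁵d, d⁻¹, cd⁻¹, c²d⁻¹, c³d⁻¹, c⁴d⁻¹, c⁵d⁻¹}.
No further products give new elements, so |G| = 24.

Answer: 24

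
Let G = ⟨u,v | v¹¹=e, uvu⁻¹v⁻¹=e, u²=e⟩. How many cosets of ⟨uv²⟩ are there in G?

First find ord(uv²) by computing successive powers:
  (uv²)¹ = uv², (uv²)² = v⁴, (uv²)³ = uv⁶, (uv²)⁴ = v⁸, (uv²)⁵ = uv¹⁰, (uv²)⁶ = v, (uv²)⁷ = uv³, (uv²)⁸ = v⁵, (uv²)⁹ = uv⁷, (uv²)¹⁰ = v⁹, (uv²)¹¹ = u, (uv²)¹² = v², (uv²)¹³ = uv⁴, (uv²)¹⁴ = v⁶, (uv²)¹⁵ = uv⁸, (uv²)¹⁶ = v¹⁰, (uv²)¹⁷ = uv, (uv²)¹⁸ = v³, (uv²)¹⁹ = uv⁵, (uv²)²⁰ = v⁷, (uv²)²¹ = uv⁹, (uv²)²² = e.
So |⟨uv²⟩| = ord(uv²) = 22. With |G| = 22, by Lagrange [G : ⟨uv²⟩] = 22/22 = 1.

Answer: 1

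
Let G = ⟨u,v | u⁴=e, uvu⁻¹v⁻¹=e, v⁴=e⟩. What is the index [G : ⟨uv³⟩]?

First find ord(uv³) by computing successive powers:
  (uv³)¹ = uv³, (uv³)² = u²v², (uv³)³ = u³v, (uv³)⁴ = e.
So |⟨uv³⟩| = ord(uv³) = 4. With |G| = 16, by Lagrange [G : ⟨uv³⟩] = 16/4 = 4.

Answer: 4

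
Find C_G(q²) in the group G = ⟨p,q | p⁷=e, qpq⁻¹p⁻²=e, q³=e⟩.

⟨q²⟩ ⊆ C_G(q²) since powers of q² commute with q²; so |C_G(q²)| ≥ |⟨q²⟩| = 3.
By orbit–stabilizer, |C_G(q²)| = |G| / |conj. class of q²| = 21 / 7 = 3.
The 3 elements commuting with q² are {e, q, q²}.

Answer: {e, q, q²}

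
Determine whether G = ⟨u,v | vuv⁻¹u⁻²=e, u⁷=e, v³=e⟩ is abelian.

u·v = uv but v·u = u²v, so u·v ≠ v·u and G is not abelian.

Answer: No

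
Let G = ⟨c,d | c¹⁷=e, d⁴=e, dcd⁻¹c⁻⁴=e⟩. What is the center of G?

An element z ∈ Z(G) iff z commutes with every generator.
For example e is central: e·c = c = c·e; e·d = d = d·e.
Whereas c ∉ Z(G) since c·d = cd ≠ c⁴d = d·c.
Checking each of the 68 elements this way gives Z(G) = {e}, of order 1.

Answer: {e}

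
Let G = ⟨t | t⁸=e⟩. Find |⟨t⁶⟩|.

|⟨t⁶⟩| equals the order of t⁶. Compute successive powers until reaching e:
  (t⁶)¹ = t⁶, (t⁶)² = t⁴, (t⁶)³ = t², (t⁶)⁴ = e.
The smallest positive k with (t⁶)ᵏ = e is 4, so |⟨t⁶⟩| = 4.

Answer: 4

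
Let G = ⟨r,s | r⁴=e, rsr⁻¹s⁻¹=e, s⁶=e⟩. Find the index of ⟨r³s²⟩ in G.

First find ord(r³s²) by computing successive powers:
  (r³s²)¹ = r³s², (r³s²)² = r²s⁴, (r³s²)³ = r, (r³s²)⁴ = s², (r³s²)⁵ = r³s⁴, (r³s²)⁶ = r², (r³s²)⁷ = rs², (r³s²)⁸ = s⁴, (r³s²)⁹ = r³, (r³s²)¹⁰ = r²s², (r³s²)¹¹ = rs⁴, (r³s²)¹² = e.
So |⟨r³s²⟩| = ord(r³s²) = 12. With |G| = 24, by Lagrange [G : ⟨r³s²⟩] = 24/12 = 2.

Answer: 2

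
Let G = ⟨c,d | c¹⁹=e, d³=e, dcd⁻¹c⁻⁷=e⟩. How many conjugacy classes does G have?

The conjugacy classes (representative and size) are:
  [e] (size 1), [c¹¹] (size 3), [c¹⁴] (size 3), [c⁶] (size 3), [c¹⁷] (size 3), [c¹²] (size 3), [c¹⁰] (size 3), [c²d] (size 19), [c¹⁸d²] (size 19).
Class equation: 1 + 3 + 3 + 3 + 3 + 3 + 3 + 19 + 19 = 57 = |G|. So G has 9 conjugacy classes.

Answer: 9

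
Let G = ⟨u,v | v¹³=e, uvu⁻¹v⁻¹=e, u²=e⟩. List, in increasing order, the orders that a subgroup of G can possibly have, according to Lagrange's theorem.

|G| = 26 = 2 · 13. By Lagrange's theorem the order of any subgroup divides 26; the divisors of 26 are 1, 2, 13, 26.

Answer: 1, 2, 13, 26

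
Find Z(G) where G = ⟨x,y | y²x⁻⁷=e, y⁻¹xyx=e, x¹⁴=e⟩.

An element z ∈ Z(G) iff z commutes with every generator.
For example x⁷ is central: (x⁷)·x = x⁸ = x·(x⁷); (x⁷)·y = y⁻¹ = y·(x⁷).
Whereas x ∉ Z(G) since x·y = xy ≠ x⁶y⁻¹ = y·x.
Checking each of the 28 elements this way gives Z(G) = {e, x⁷}, of order 2.

Answer: {e, x⁷}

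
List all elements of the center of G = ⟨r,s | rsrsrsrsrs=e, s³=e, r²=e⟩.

An element z ∈ Z(G) iff z commutes with every generator.
For example e is central: e·r = r = r·e; e·s = s = s·e.
Whereas r ∉ Z(G) since r·s = rs ≠ sr = s·r.
Checking each of the 60 elements this way gives Z(G) = {e}, of order 1.

Answer: {e}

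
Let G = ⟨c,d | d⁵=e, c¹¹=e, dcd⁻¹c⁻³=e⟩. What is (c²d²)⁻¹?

The order of (c²d²) is 5 (smallest k with (c²d²)ᵏ = e), so (c²d²)⁻¹ = (c²d²)⁴ = cd³.
Check: (c²d²) · (cd³) → (c²d²) · c = d²;   (d²) · d³ = e, giving e as required.

Answer: cd³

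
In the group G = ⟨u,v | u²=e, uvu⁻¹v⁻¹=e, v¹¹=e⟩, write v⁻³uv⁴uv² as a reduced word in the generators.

Multiply left to right, reducing at each step:
  (v⁸) · u = uv⁸
  (uv⁸) · v⁴ = uv
  (uv) · u = v
  v · v² = v³

Answer: v³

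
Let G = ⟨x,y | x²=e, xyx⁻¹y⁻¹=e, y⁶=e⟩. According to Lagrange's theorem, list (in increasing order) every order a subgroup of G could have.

|G| = 12 = 2² · 3. By Lagrange's theorem the order of any subgroup divides 12; the divisors of 12 are 1, 2, 3, 4, 6, 12.

Answer: 1, 2, 3, 4, 6, 12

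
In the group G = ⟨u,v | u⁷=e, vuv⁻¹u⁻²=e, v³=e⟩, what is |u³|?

Compute successive powers until reaching e:
  (u³)¹ = u³, (u³)² = u⁶, (u³)³ = u², (u³)⁴ = u⁵, (u³)⁵ = u, (u³)⁶ = u⁴, (u³)⁷ = e.
The smallest positive k with (u³)ᵏ = e is 7.

Answer: 7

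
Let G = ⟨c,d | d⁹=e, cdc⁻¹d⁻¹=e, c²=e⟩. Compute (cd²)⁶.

Compute successive powers of (cd²), reducing at each step:
  (cd²)²: (cd²) · c = d²;   (d²) · d² = d⁴
  (cd²)³: (d⁴) · c = cd⁴;   (cd⁴) · d² = cd⁶
  (cd²)⁴: (cd⁶) · c = d⁶;   (d⁶) · d² = d⁸
  (cd²)⁵: (d⁸) · c = cd⁸;   (cd⁸) · d² = cd
  (cd²)⁶: (cd) · c = d;   d · d² = d³

Answer: d³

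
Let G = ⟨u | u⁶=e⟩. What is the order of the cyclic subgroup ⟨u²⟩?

|⟨u²⟩| equals the order of u². Compute successive powers until reaching e:
  (u²)¹ = u², (u²)² = u⁴, (u²)³ = e.
The smallest positive k with (u²)ᵏ = e is 3, so |⟨u²⟩| = 3.

Answer: 3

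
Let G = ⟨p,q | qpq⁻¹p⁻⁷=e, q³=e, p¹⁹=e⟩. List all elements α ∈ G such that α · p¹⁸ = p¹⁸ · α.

⟨p¹⁸⟩ ⊆ C_G(p¹⁸) since powers of p¹⁸ commute with p¹⁸; so |C_G(p¹⁸)| ≥ |⟨p¹⁸⟩| = 19.
By orbit–stabilizer, |C_G(p¹⁸)| = |G| / |conj. class of p¹⁸| = 57 / 3 = 19.
The 19 elements commuting with p¹⁸ are {e, p, p², p³, p⁴, p⁵, p⁶, p⁷, p⁸, p⁹, p¹⁰, p¹¹, p¹², p¹³, p¹⁴, p¹⁵, p¹⁶, p¹⁷, p¹⁸}.

Answer: {e, p, p², p³, p⁴, p⁵, p⁶, p⁷, p⁸, p⁹, p¹⁰, p¹¹, p¹², p¹³, p¹⁴, p¹⁵, p¹⁶, p¹⁷, p¹⁸}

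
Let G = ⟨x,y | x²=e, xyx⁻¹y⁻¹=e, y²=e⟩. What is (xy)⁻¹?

The order of (xy) is 2 (smallest k with (xy)ᵏ = e), so (xy)⁻¹ = (xy)¹ = xy.
Check: (xy) · (xy) → (xy) · x = y;   y · y = e, giving e as required.

Answer: xy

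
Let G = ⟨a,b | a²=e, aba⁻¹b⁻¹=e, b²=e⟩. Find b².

Compute successive powers of b, reducing at each step:
  b²: b · b = e

Answer: e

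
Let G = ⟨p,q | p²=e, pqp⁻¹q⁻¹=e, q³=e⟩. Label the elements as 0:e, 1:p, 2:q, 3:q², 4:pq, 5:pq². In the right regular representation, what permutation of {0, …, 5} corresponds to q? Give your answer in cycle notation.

(0 2 3)(1 4 5)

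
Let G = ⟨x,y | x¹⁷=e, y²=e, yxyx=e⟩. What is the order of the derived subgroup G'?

G' = [G, G] is generated by all commutators. The generator-pair commutators are: [x, y] = x².
The subgroup they normally generate is {e, x, x², x³, x⁴, x⁵, x⁶, x⁷, x⁸, x⁹, x¹⁰, x¹¹, x¹², x¹³, x¹⁴, x¹⁵, x¹⁶}, of order 17.
Check: |G/G'| = 34/17 = 2 is the order of the abelianisation.

Answer: 17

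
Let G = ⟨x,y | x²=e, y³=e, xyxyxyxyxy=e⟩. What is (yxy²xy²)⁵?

Compute successive powers of (yxy²xy²), reducing at each step:
  (yxy²xy²)²: (yxy²xy²) · y = yxy²x;   (yxy²x) · x = yxy²;   (yxy²) · y² = yxy;   (yxy) · x = yxyx;   (yxyx) · y² = yxyxy²
  (yxy²xy²)³: (yxyxy²) · y = yxyx;   (yxyx) · x = yxy;   (yxy) · y² = yx;   (yx) · x = y;   y · y² = e
  (yxy²xy²)⁴: e · y = y;   y · x = yx;   (yx) · y² = yxy²;   (yxy²) · x = yxy²x;   (yxy²x) · y² = yxy²xy²
  (yxy²xy²)⁵: (yxy²xy²) · y = yxy²x;   (yxy²x) · x = yxy²;   (yxy²) · y² = yxy;   (yxy) · x = yxyx;   (yxyx) · y² = yxyxy²

Answer: yxyxy²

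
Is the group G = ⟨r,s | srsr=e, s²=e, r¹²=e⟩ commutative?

r·s = rs but s·r = r¹¹s, so r·s ≠ s·r and G is not abelian.

Answer: No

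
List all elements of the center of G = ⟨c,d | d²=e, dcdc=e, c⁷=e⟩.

An element z ∈ Z(G) iff z commutes with every generator.
For example e is central: e·c = c = c·e; e·d = d = d·e.
Whereas c ∉ Z(G) since c·d = cd ≠ c⁶d = d·c.
Checking each of the 14 elements this way gives Z(G) = {e}, of order 1.

Answer: {e}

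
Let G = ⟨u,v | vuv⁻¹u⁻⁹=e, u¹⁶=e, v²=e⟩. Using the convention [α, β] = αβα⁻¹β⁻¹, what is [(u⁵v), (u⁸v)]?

[(u⁵v), (u⁸v)] = (u⁵v)·(u⁸v)·(u⁵v)⁻¹·(u⁸v)⁻¹.
  (u⁵v) · (u⁸v) = u¹³
  (u¹³) · (u³v) = v
  v · (u⁸v) = u⁸

Answer: u⁸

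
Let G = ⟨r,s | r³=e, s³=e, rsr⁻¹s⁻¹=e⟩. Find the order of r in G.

Compute successive powers until reaching e:
  r¹ = r, r² = r², r³ = e.
The smallest positive k with rᵏ = e is 3.

Answer: 3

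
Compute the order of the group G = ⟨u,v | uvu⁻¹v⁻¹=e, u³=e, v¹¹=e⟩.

Enumerate words in the generators, reducing via the relations: the distinct elements are
  {e, u, v, uv, u², v², v³, v⁴, v⁵, v⁶, v⁷, v⁸, v⁹, uv², uv³, uv⁴, uv⁵, uv⁶, uv⁷, uv⁸, uv⁹, u²v, v¹⁰, uv¹⁰, u²v², u²v³, u²v⁴, u²v⁵, u²v⁶, u²v⁷, u²v⁸, u²v⁹, u²v¹⁰}.
No further products give new elements, so |G| = 33.

Answer: 33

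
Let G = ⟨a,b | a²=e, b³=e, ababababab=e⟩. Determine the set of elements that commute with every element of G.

An element z ∈ Z(G) iff z commutes with every generator.
For example e is central: e·a = a = a·e; e·b = b = b·e.
Whereas a ∉ Z(G) since a·b = ab ≠ ba = b·a.
Checking each of the 60 elements this way gives Z(G) = {e}, of order 1.

Answer: {e}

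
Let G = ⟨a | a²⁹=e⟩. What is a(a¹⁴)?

Compute a · (a¹⁴) by multiplying left to right and reducing via the relations at each step:
  a · a¹⁴ = a¹⁵

Answer: a¹⁵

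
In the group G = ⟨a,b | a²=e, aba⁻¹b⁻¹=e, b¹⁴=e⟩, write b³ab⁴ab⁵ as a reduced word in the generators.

Multiply left to right, reducing at each step:
  (b³) · a = ab³
  (ab³) · b⁴ = ab⁷
  (ab⁷) · a = b⁷
  (b⁷) · b⁵ = b¹²

Answer: b¹²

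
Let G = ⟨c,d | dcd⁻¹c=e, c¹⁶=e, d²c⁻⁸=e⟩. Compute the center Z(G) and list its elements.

An element z ∈ Z(G) iff z commutes with every generator.
For example c⁸ is central: (c⁸)·c = c⁹ = c·(c⁸); (c⁸)·d = d⁻¹ = d·(c⁸).
Whereas c ∉ Z(G) since c·d = cd ≠ c⁷d⁻¹ = d·c.
Checking each of the 32 elements this way gives Z(G) = {e, c⁸}, of order 2.

Answer: {e, c⁸}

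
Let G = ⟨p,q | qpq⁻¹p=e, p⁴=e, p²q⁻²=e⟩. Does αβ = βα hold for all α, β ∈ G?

p·q = pq but q·p = pq⁻¹, so p·q ≠ q·p and G is not abelian.

Answer: No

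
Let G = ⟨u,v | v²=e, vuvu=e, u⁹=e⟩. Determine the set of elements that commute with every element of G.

An element z ∈ Z(G) iff z commutes with every generator.
For example e is central: e·u = u = u·e; e·v = v = v·e.
Whereas u ∉ Z(G) since u·v = uv ≠ u⁸v = v·u.
Checking each of the 18 elements this way gives Z(G) = {e}, of order 1.

Answer: {e}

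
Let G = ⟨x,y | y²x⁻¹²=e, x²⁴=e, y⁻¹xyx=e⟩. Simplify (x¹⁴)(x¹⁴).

Compute (x¹⁴) · (x¹⁴) by multiplying left to right and reducing via the relations at each step:
  (x¹⁴) · x¹⁴ = x⁴

Answer: x⁴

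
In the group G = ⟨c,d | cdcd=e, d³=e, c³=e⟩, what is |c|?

Compute successive powers until reaching e:
  c¹ = c, c² = c², c³ = e.
The smallest positive k with cᵏ = e is 3.

Answer: 3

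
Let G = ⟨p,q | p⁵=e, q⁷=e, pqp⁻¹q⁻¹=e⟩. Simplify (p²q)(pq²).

Compute (p²q) · (pq²) by multiplying left to right and reducing via the relations at each step:
  (p²q) · p = p³q
  (p³q) · q² = p³q³

Answer: p³q³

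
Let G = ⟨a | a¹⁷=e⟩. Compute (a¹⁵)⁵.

Compute successive powers of (a¹⁵), reducing at each step:
  (a¹⁵)²: (a¹⁵) · a¹⁵ = a¹³
  (a¹⁵)³: (a¹³) · a¹⁵ = a¹¹
  (a¹⁵)⁴: (a¹¹) · a¹⁵ = a⁹
  (a¹⁵)⁵: (a⁹) · a¹⁵ = a⁷

Answer: a⁷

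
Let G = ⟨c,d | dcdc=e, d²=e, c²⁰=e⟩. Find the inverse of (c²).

The order of (c²) is 10 (smallest k with (c²)ᵏ = e), so (c²)⁻¹ = (c²)⁹ = c¹⁸.
Check: (c²) · (c¹⁸) → (c²) · c¹⁸ = e, giving e as required.

Answer: c¹⁸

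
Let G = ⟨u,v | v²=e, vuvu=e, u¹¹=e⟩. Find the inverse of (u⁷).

The order of (u⁷) is 11 (smallest k with (u⁷)ᵏ = e), so (u⁷)⁻¹ = (u⁷)¹⁰ = u⁴.
Check: (u⁷) · (u⁴) → (u⁷) · u⁴ = e, giving e as required.

Answer: u⁴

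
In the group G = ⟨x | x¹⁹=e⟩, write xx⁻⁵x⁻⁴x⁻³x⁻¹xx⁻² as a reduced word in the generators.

Multiply left to right, reducing at each step:
  x · x⁻⁵ = x¹⁵
  (x¹⁵) · x⁻⁴ = x¹¹
  (x¹¹) · x⁻³ = x⁸
  (x⁸) · x⁻¹ = x⁷
  (x⁷) · x = x⁸
  (x⁸) · x⁻² = x⁶

Answer: x⁶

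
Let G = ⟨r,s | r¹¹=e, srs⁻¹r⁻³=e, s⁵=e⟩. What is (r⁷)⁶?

Compute successive powers of (r⁷), reducing at each step:
  (r⁷)²: (r⁷) · r⁷ = r³
  (r⁷)³: (r³) · r⁷ = r¹⁰
  (r⁷)⁴: (r¹⁰) · r⁷ = r⁶
  (r⁷)⁵: (r⁶) · r⁷ = r²
  (r⁷)⁶: (r²) · r⁷ = r⁹

Answer: r⁹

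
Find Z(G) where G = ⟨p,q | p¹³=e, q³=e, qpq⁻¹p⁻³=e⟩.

An element z ∈ Z(G) iff z commutes with every generator.
For example e is central: e·p = p = p·e; e·q = q = q·e.
Whereas p ∉ Z(G) since p·q = pq ≠ p³q = q·p.
Checking each of the 39 elements this way gives Z(G) = {e}, of order 1.

Answer: {e}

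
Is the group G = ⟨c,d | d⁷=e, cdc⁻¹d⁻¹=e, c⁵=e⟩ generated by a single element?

|G| = 35. The element cd has order 35 (its powers give 35 distinct elements), so ⟨cd⟩ = G and G is cyclic.

Answer: Yes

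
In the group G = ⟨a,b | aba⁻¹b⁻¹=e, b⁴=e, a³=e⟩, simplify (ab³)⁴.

Compute successive powers of (ab³), reducing at each step:
  (ab³)²: (ab³) · a = a²b³;   (a²b³) · b³ = a²b²
  (ab³)³: (a²b²) · a = b²;   (b²) · b³ = b
  (ab³)⁴: b · a = ab;   (ab) · b³ = a

Answer: a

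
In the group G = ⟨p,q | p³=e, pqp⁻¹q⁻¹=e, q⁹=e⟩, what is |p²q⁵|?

Compute successive powers until reaching e:
  (p²q⁵)¹ = p²q⁵, (p²q⁵)² = pq, (p²q⁵)³ = q⁶, (p²q⁵)⁴ = p²q², (p²q⁵)⁵ = pq⁷, (p²q⁵)⁶ = q³, (p²q⁵)⁷ = p²q⁸, (p²q⁵)⁸ = pq⁴, (p²q⁵)⁹ = e.
The smallest positive k with (p²q⁵)ᵏ = e is 9.

Answer: 9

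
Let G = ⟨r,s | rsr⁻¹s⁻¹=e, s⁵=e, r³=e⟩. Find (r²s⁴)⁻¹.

The order of (r²s⁴) is 15 (smallest k with (r²s⁴)ᵏ = e), so (r²s⁴)⁻¹ = (r²s⁴)¹⁴ = rs.
Check: (r²s⁴) · (rs) → (r²s⁴) · r = s⁴;   (s⁴) · s = e, giving e as required.

Answer: rs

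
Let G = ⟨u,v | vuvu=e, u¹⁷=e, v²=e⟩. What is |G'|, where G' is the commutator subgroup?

G' = [G, G] is generated by all commutators. The generator-pair commutators are: [u, v] = u².
The subgroup they normally generate is {e, u, u², u³, u⁴, u⁵, u⁶, u⁷, u⁸, u⁹, u¹⁰, u¹¹, u¹², u¹³, u¹⁴, u¹⁵, u¹⁶}, of order 17.
Check: |G/G'| = 34/17 = 2 is the order of the abelianisation.

Answer: 17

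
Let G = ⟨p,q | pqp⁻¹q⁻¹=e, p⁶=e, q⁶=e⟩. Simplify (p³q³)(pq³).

Compute (p³q³) · (pq³) by multiplying left to right and reducing via the relations at each step:
  (p³q³) · p = p⁴q³
  (p⁴q³) · q³ = p⁴

Answer: p⁴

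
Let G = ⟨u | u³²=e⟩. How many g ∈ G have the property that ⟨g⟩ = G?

G is cyclic of order 32. An element generates G iff its order is 32, and a cyclic group of order 32 has exactly φ(32) = 16 such elements.

Answer: 16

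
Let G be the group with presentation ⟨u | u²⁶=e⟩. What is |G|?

G is generated by a single element, so G is cyclic. The relator gives u²⁶ = e and no smaller power is forced to be e, so the 26 powers {e, u, u², u³, u⁴, u⁵, u⁶, u⁷, u⁸, u⁹, u²², u²³, u²¹, u²⁰, u²⁴, u²⁵, u¹², u¹³, u¹¹, u¹⁰, u¹⁴, u¹⁵, u¹⁶, u¹⁷, u¹⁸, u¹⁹} are distinct. Hence |G| = 26.

Answer: 26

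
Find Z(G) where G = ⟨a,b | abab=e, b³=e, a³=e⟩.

An element z ∈ Z(G) iff z commutes with every generator.
For example e is central: e·a = a = a·e; e·b = b = b·e.
Whereas a ∉ Z(G) since a·b = ab ≠ a²b² = b·a.
Checking each of the 12 elements this way gives Z(G) = {e}, of order 1.

Answer: {e}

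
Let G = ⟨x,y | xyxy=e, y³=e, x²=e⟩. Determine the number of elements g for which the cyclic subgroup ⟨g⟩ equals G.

⟨g⟩ = G would require ord(g) = |G| = 6, but the maximum element order in G is 3 < 6. So G is not cyclic and no single element generates it: the count is 0.

Answer: 0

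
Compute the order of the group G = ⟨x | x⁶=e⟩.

G is generated by a single element, so G is cyclic. The relator gives x⁶ = e and no smaller power is forced to be e, so the 6 powers {e, x, x², x³, x⁴, x⁵} are distinct. Hence |G| = 6.

Answer: 6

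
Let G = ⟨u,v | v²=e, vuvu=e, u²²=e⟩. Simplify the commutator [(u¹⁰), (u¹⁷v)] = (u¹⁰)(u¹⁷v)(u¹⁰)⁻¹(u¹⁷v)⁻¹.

[(u¹⁰), (u¹⁷v)] = (u¹⁰)·(u¹⁷v)·(u¹⁰)⁻¹·(u¹⁷v)⁻¹.
  (u¹⁰) · (u¹⁷v) = u⁵v
  (u⁵v) · (u¹²) = u¹⁵v
  (u¹⁵v) · (u¹⁷v) = u²⁰

Answer: u²⁰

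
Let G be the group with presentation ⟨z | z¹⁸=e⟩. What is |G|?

G is generated by a single element, so G is cyclic. The relator gives z¹⁸ = e and no smaller power is forced to be e, so the 18 powers {e, z, z², z³, z⁴, z⁵, z⁶, z⁷, z⁸, z⁹, z¹², z¹³, z¹¹, z¹⁰, z¹⁴, z¹⁵, z¹⁶, z¹⁷} are distinct. Hence |G| = 18.

Answer: 18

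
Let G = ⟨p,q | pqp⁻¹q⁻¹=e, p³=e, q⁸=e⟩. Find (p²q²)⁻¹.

The order of (p²q²) is 12 (smallest k with (p²q²)ᵏ = e), so (p²q²)⁻¹ = (p²q²)¹¹ = pq⁶.
Check: (p²q²) · (pq⁶) → (p²q²) · p = q²;   (q²) · q⁶ = e, giving e as required.

Answer: pq⁶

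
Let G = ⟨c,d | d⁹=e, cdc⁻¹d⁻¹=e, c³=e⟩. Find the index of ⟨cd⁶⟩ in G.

First find ord(cd⁶) by computing successive powers:
  (cd⁶)¹ = cd⁶, (cd⁶)² = c²d³, (cd⁶)³ = e.
So |⟨cd⁶⟩| = ord(cd⁶) = 3. With |G| = 27, by Lagrange [G : ⟨cd⁶⟩] = 27/3 = 9.

Answer: 9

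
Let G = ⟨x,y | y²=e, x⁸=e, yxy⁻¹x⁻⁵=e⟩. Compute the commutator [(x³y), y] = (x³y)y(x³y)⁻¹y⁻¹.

[(x³y), y] = (x³y)·y·(x³y)⁻¹·y⁻¹.
  (x³y) · y = x³
  (x³) · (xy) = x⁴y
  (x⁴y) · y = x⁴

Answer: x⁴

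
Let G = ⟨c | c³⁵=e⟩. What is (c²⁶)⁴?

Compute successive powers of (c²⁶), reducing at each step:
  (c²⁶)²: (c²⁶) · c²⁶ = c¹⁷
  (c²⁶)³: (c¹⁷) · c²⁶ = c⁸
  (c²⁶)⁴: (c⁸) · c²⁶ = c³⁴

Answer: c³⁴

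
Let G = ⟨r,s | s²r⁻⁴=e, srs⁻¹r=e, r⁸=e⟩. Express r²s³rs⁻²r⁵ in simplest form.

Multiply left to right, reducing at each step:
  (r²) · s³ = r²s⁻¹
  (r²s⁻¹) · r = rs⁻¹
  (rs⁻¹) · s⁻² = rs
  (rs) · r⁵ = s⁻¹

Answer: s⁻¹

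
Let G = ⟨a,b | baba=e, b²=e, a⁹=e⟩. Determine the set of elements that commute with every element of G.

An element z ∈ Z(G) iff z commutes with every generator.
For example e is central: e·a = a = a·e; e·b = b = b·e.
Whereas a ∉ Z(G) since a·b = ab ≠ a⁸b = b·a.
Checking each of the 18 elements this way gives Z(G) = {e}, of order 1.

Answer: {e}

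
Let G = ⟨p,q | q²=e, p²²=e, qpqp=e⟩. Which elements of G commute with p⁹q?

⟨p⁹q⟩ ⊆ C_G(p⁹q) since powers of p⁹q commute with p⁹q; so |C_G(p⁹q)| ≥ |⟨p⁹q⟩| = 2.
By orbit–stabilizer, |C_G(p⁹q)| = |G| / |conj. class of p⁹q| = 44 / 11 = 4.
The 4 elements commuting with p⁹q are {e, p¹¹, p⁹q, p²⁰q}.

Answer: {e, p¹¹, p⁹q, p²⁰q}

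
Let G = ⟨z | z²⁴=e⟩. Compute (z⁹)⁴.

Compute successive powers of (z⁹), reducing at each step:
  (z⁹)²: (z⁹) · z⁹ = z¹⁸
  (z⁹)³: (z¹⁸) · z⁹ = z³
  (z⁹)⁴: (z³) · z⁹ = z¹²

Answer: z¹²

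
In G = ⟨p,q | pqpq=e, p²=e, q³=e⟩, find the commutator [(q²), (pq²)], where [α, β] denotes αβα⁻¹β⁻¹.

[(q²), (pq²)] = (q²)·(pq²)·(q²)⁻¹·(pq²)⁻¹.
  (q²) · (pq²) = p
  p · q = pq
  (pq) · (pq²) = q

Answer: q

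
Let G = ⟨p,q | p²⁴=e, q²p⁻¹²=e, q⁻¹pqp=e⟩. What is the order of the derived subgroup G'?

G' = [G, G] is generated by all commutators. The generator-pair commutators are: [p, q] = p².
The subgroup they normally generate is {e, p², p⁴, p⁶, p⁸, p¹⁰, p¹², p¹⁴, p¹⁶, p¹⁸, p²⁰, p²²}, of order 12.
Check: |G/G'| = 48/12 = 4 is the order of the abelianisation.

Answer: 12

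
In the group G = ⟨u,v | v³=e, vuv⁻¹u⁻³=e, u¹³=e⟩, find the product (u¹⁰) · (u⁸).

Compute (u¹⁰) · (u⁸) by multiplying left to right and reducing via the relations at each step:
  (u¹⁰) · u⁸ = u⁵

Answer: u⁵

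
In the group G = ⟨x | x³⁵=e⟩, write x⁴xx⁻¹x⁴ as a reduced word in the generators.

Multiply left to right, reducing at each step:
  (x⁴) · x = x⁵
  (x⁵) · x⁻¹ = x⁴
  (x⁴) · x⁴ = x⁸

Answer: x⁸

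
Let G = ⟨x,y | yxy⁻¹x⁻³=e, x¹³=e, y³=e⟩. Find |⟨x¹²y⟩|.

|⟨x¹²y⟩| equals the order of x¹²y. Compute successive powers until reaching e:
  (x¹²y)¹ = x¹²y, (x¹²y)² = x⁹y², (x¹²y)³ = e.
The smallest positive k with (x¹²y)ᵏ = e is 3, so |⟨x¹²y⟩| = 3.

Answer: 3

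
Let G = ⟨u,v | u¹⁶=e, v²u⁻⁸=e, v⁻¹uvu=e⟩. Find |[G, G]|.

G' = [G, G] is generated by all commutators. The generator-pair commutators are: [u, v] = u².
The subgroup they normally generate is {e, u², u⁴, u⁶, u⁸, u¹⁰, u¹², u¹⁴}, of order 8.
Check: |G/G'| = 32/8 = 4 is the order of the abelianisation.

Answer: 8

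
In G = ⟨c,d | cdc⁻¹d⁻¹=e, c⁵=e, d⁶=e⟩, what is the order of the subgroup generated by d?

|⟨d⟩| equals the order of d. Compute successive powers until reaching e:
  d¹ = d, d² = d², d³ = d³, d⁴ = d⁴, d⁵ = d⁵, d⁶ = e.
The smallest positive k with dᵏ = e is 6, so |⟨d⟩| = 6.

Answer: 6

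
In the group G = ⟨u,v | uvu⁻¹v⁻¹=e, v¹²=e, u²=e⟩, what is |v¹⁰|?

Compute successive powers until reaching e:
  (v¹⁰)¹ = v¹⁰, (v¹⁰)² = v⁸, (v¹⁰)³ = v⁶, (v¹⁰)⁴ = v⁴, (v¹⁰)⁵ = v², (v¹⁰)⁶ = e.
The smallest positive k with (v¹⁰)ᵏ = e is 6.

Answer: 6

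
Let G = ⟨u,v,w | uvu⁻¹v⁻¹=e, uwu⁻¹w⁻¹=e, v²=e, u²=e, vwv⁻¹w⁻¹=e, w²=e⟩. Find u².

Compute successive powers of u, reducing at each step:
  u²: u · u = e

Answer: e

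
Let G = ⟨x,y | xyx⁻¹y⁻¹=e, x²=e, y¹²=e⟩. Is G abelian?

Each pair of generators commutes: x·y = xy = y·x. Since the generators pairwise commute, every element of G commutes with every other, so G is abelian.

Answer: Yes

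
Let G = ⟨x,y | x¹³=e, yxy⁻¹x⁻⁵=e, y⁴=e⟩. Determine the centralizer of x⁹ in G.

⟨x⁹⟩ ⊆ C_G(x⁹) since powers of x⁹ commute with x⁹; so |C_G(x⁹)| ≥ |⟨x⁹⟩| = 13.
By orbit–stabilizer, |C_G(x⁹)| = |G| / |conj. class of x⁹| = 52 / 4 = 13.
The 13 elements commuting with x⁹ are {e, x, x², x³, x⁴, x⁵, x⁶, x⁷, x⁸, x⁹, x¹⁰, x¹¹, x¹²}.

Answer: {e, x, x², x³, x⁴, x⁵, x⁶, x⁷, x⁸, x⁹, x¹⁰, x¹¹, x¹²}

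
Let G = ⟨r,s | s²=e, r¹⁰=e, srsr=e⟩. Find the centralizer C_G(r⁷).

⟨r⁷⟩ ⊆ C_G(r⁷) since powers of r⁷ commute with r⁷; so |C_G(r⁷)| ≥ |⟨r⁷⟩| = 10.
By orbit–stabilizer, |C_G(r⁷)| = |G| / |conj. class of r⁷| = 20 / 2 = 10.
The 10 elements commuting with r⁷ are {e, r, r², r³, r⁴, r⁵, r⁶, r⁷, r⁸, r⁹}.

Answer: {e, r, r², r³, r⁴, r⁵, r⁶, r⁷, r⁸, r⁹}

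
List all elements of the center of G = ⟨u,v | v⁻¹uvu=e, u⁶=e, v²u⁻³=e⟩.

An element z ∈ Z(G) iff z commutes with every generator.
For example u³ is central: (u³)·u = u⁴ = u·(u³); (u³)·v = v⁻¹ = v·(u³).
Whereas u ∉ Z(G) since u·v = uv ≠ u²v⁻¹ = v·u.
Checking each of the 12 elements this way gives Z(G) = {e, u³}, of order 2.

Answer: {e, u³}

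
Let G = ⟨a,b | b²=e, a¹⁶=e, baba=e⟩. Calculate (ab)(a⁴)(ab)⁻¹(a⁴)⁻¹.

[(ab), (a⁴)] = (ab)·(a⁴)·(ab)⁻¹·(a⁴)⁻¹.
  (ab) · (a⁴) = a¹³b
  (a¹³b) · (ab) = a¹²
  (a¹²) · (a¹²) = a⁸

Answer: a⁸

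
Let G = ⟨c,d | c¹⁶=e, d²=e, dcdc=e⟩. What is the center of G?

An element z ∈ Z(G) iff z commutes with every generator.
For example c⁸ is central: (c⁸)·c = c⁹ = c·(c⁸); (c⁸)·d = c⁸d = d·(c⁸).
Whereas c ∉ Z(G) since c·d = cd ≠ c¹⁵d = d·c.
Checking each of the 32 elements this way gives Z(G) = {e, c⁸}, of order 2.

Answer: {e, c⁸}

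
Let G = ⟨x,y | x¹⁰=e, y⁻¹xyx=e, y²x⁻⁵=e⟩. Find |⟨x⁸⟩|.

|⟨x⁸⟩| equals the order of x⁸. Compute successive powers until reaching e:
  (x⁸)¹ = x⁸, (x⁸)² = x⁶, (x⁸)³ = x⁴, (x⁸)⁴ = x², (x⁸)⁵ = e.
The smallest positive k with (x⁸)ᵏ = e is 5, so |⟨x⁸⟩| = 5.

Answer: 5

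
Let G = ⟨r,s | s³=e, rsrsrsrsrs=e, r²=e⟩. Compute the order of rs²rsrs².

Compute successive powers until reaching e:
  (rs²rsrs²)¹ = rs²rsrs², (rs²rsrs²)² = srs²rsr, (rs²rsrs²)³ = e.
The smallest positive k with (rs²rsrs²)ᵏ = e is 3.

Answer: 3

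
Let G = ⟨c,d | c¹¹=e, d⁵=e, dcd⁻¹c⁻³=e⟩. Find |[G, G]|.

G' = [G, G] is generated by all commutators. The generator-pair commutators are: [c, d] = c⁹.
The subgroup they normally generate is {e, c, c², c³, c⁴, c⁵, c⁶, c⁷, c⁸, c⁹, c¹⁰}, of order 11.
Check: |G/G'| = 55/11 = 5 is the order of the abelianisation.

Answer: 11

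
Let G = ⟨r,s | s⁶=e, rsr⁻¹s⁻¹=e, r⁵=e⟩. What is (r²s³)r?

Compute (r²s³) · r by multiplying left to right and reducing via the relations at each step:
  (r²s³) · r = r³s³

Answer: r³s³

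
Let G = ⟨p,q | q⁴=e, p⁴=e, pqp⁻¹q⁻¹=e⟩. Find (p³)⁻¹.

The order of (p³) is 4 (smallest k with (p³)ᵏ = e), so (p³)⁻¹ = (p³)³ = p.
Check: (p³) · p → (p³) · p = e, giving e as required.

Answer: p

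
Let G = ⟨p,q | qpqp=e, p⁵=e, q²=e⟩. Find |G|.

Enumerate words in the generators, reducing via the relations: the distinct elements are
  {e, p, q, pq, p², p³, p⁴, p²q, p³q, p⁴q}.
No further products give new elements, so |G| = 10.

Answer: 10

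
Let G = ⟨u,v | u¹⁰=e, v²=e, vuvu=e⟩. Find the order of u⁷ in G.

Compute successive powers until reaching e:
  (u⁷)¹ = u⁷, (u⁷)² = u⁴, (u⁷)³ = u, (u⁷)⁴ = u⁸, (u⁷)⁵ = u⁵, (u⁷)⁶ = u², (u⁷)⁷ = u⁹, (u⁷)⁸ = u⁶, (u⁷)⁹ = u³, (u⁷)¹⁰ = e.
The smallest positive k with (u⁷)ᵏ = e is 10.

Answer: 10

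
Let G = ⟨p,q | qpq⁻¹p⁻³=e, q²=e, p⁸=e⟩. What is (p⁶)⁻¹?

The order of (p⁶) is 4 (smallest k with (p⁶)ᵏ = e), so (p⁶)⁻¹ = (p⁶)³ = p².
Check: (p⁶) · (p²) → (p⁶) · p² = e, giving e as required.

Answer: p²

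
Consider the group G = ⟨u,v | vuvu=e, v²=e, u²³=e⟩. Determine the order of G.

Enumerate words in the generators, reducing via the relations: the distinct elements are
  {e, u, v, uv, u², u³, u⁴, u⁵, u⁶, u⁷, u⁸, u⁹, u²v, u²², u²¹, u²⁰, u³v, u¹², u¹³, u¹¹, u¹⁰, u¹⁴, u¹⁵, u¹⁶, u¹⁷, u¹⁸, u¹⁹, u⁴v, u⁵v, u⁶v, u⁷v, u⁸v, u⁹v, u²²v, u²¹v, u²⁰v, u¹²v, u¹³v, u¹¹v, u¹⁰v, u¹⁴v, u¹⁵v, u¹⁶v, u¹⁷v, u¹⁸v, u¹⁹v}.
No further products give new elements, so |G| = 46.

Answer: 46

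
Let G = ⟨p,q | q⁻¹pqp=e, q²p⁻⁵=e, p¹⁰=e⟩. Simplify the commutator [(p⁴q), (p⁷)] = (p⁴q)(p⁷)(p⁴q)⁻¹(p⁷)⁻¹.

[(p⁴q), (p⁷)] = (p⁴q)·(p⁷)·(p⁴q)⁻¹·(p⁷)⁻¹.
  (p⁴q) · (p⁷) = p²q⁻¹
  (p²q⁻¹) · (p⁴q⁻¹) = p³
  (p³) · (p³) = p⁶

Answer: p⁶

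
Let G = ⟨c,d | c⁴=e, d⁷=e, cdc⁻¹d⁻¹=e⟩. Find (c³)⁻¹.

The order of (c³) is 4 (smallest k with (c³)ᵏ = e), so (c³)⁻¹ = (c³)³ = c.
Check: (c³) · c → (c³) · c = e, giving e as required.

Answer: c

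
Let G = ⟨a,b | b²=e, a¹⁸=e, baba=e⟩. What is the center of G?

An element z ∈ Z(G) iff z commutes with every generator.
For example a⁹ is central: (a⁹)·a = a¹⁰ = a·(a⁹); (a⁹)·b = a⁹b = b·(a⁹).
Whereas a ∉ Z(G) since a·b = ab ≠ a¹⁷b = b·a.
Checking each of the 36 elements this way gives Z(G) = {e, a⁹}, of order 2.

Answer: {e, a⁹}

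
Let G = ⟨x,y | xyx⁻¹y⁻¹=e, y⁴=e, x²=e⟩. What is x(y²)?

Compute x · (y²) by multiplying left to right and reducing via the relations at each step:
  x · y² = xy²

Answer: xy²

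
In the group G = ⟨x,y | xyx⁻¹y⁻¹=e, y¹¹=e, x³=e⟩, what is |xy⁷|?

Compute successive powers until reaching e:
  (xy⁷)¹ = xy⁷, (xy⁷)² = x²y³, (xy⁷)³ = y¹⁰, (xy⁷)⁴ = xy⁶, (xy⁷)⁵ = x²y², (xy⁷)⁶ = y⁹, (xy⁷)⁷ = xy⁵, (xy⁷)⁸ = x²y, (xy⁷)⁹ = y⁸, (xy⁷)¹⁰ = xy⁴, (xy⁷)¹¹ = x², (xy⁷)¹² = y⁷, (xy⁷)¹³ = xy³, (xy⁷)¹⁴ = x²y¹⁰, (xy⁷)¹⁵ = y⁶, (xy⁷)¹⁶ = xy², (xy⁷)¹⁷ = x²y⁹, (xy⁷)¹⁸ = y⁵, (xy⁷)¹⁹ = xy, (xy⁷)²⁰ = x²y⁸, (xy⁷)²¹ = y⁴, (xy⁷)²² = x, (xy⁷)²³ = x²y⁷, (xy⁷)²⁴ = y³, (xy⁷)²⁵ = xy¹⁰, (xy⁷)²⁶ = x²y⁶, (xy⁷)²⁷ = y², (xy⁷)²⁸ = xy⁹, (xy⁷)²⁹ = x²y⁵, (xy⁷)³⁰ = y, (xy⁷)³¹ = xy⁸, (xy⁷)³² = x²y⁴, (xy⁷)³³ = e.
The smallest positive k with (xy⁷)ᵏ = e is 33.

Answer: 33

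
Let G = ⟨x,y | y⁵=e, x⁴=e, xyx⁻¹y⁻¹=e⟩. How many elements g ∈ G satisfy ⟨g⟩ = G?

G is cyclic of order 20. An element generates G iff its order is 20, and a cyclic group of order 20 has exactly φ(20) = 8 such elements.

Answer: 8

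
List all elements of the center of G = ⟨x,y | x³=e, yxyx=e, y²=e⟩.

An element z ∈ Z(G) iff z commutes with every generator.
For example e is central: e·x = x = x·e; e·y = y = y·e.
Whereas x ∉ Z(G) since x·y = xy ≠ x²y = y·x.
Checking each of the 6 elements this way gives Z(G) = {e}, of order 1.

Answer: {e}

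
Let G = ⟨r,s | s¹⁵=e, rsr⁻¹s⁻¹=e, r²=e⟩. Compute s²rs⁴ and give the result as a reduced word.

Multiply left to right, reducing at each step:
  (s²) · r = rs²
  (rs²) · s⁴ = rs⁶

Answer: rs⁶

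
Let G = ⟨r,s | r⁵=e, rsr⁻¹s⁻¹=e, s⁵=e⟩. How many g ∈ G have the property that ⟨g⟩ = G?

⟨g⟩ = G would require ord(g) = |G| = 25, but the maximum element order in G is 5 < 25. So G is not cyclic and no single element generates it: the count is 0.

Answer: 0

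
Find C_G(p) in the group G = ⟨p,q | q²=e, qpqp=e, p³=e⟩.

⟨p⟩ ⊆ C_G(p) since powers of p commute with p; so |C_G(p)| ≥ |⟨p⟩| = 3.
By orbit–stabilizer, |C_G(p)| = |G| / |conj. class of p| = 6 / 2 = 3.
The 3 elements commuting with p are {e, p, p²}.

Answer: {e, p, p²}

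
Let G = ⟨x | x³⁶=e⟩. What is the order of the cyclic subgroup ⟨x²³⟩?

|⟨x²³⟩| equals the order of x²³. Compute successive powers until reaching e:
  (x²³)¹ = x²³, (x²³)² = x¹⁰, (x²³)³ = x³³, (x²³)⁴ = x²⁰, (x²³)⁵ = x⁷, (x²³)⁶ = x³⁰, (x²³)⁷ = x¹⁷, (x²³)⁸ = x⁴, (x²³)⁹ = x²⁷, (x²³)¹⁰ = x¹⁴, (x²³)¹¹ = x, (x²³)¹² = x²⁴, (x²³)¹³ = x¹¹, (x²³)¹⁴ = x³⁴, (x²³)¹⁵ = x²¹, (x²³)¹⁶ = x⁸, (x²³)¹⁷ = x³¹, (x²³)¹⁸ = x¹⁸, (x²³)¹⁹ = x⁵, (x²³)²⁰ = x²⁸, (x²³)²¹ = x¹⁵, (x²³)²² = x², (x²³)²³ = x²⁵, (x²³)²⁴ = x¹², (x²³)²⁵ = x³⁵, (x²³)²⁶ = x²², (x²³)²⁷ = x⁹, (x²³)²⁸ = x³², (x²³)²⁹ = x¹⁹, (x²³)³⁰ = x⁶, (x²³)³¹ = x²⁹, (x²³)³² = x¹⁶, (x²³)³³ = x³, (x²³)³⁴ = x²⁶, (x²³)³⁵ = x¹³, (x²³)³⁶ = e.
The smallest positive k with (x²³)ᵏ = e is 36, so |⟨x²³⟩| = 36.

Answer: 36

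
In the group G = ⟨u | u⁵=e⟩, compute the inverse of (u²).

The order of (u²) is 5 (smallest k with (u²)ᵏ = e), so (u²)⁻¹ = (u²)⁴ = u³.
Check: (u²) · (u³) → (u²) · u³ = e, giving e as required.

Answer: u³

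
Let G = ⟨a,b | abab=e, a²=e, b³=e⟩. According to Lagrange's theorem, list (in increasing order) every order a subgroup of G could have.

|G| = 6 = 2 · 3. By Lagrange's theorem the order of any subgroup divides 6; the divisors of 6 are 1, 2, 3, 6.

Answer: 1, 2, 3, 6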